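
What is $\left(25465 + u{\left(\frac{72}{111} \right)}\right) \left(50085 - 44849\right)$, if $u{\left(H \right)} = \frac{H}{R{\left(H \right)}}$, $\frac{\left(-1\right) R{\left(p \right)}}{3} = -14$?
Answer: $\frac{4933388372}{37} \approx 1.3333 \cdot 10^{8}$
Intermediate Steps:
$R{\left(p \right)} = 42$ ($R{\left(p \right)} = \left(-3\right) \left(-14\right) = 42$)
$u{\left(H \right)} = \frac{H}{42}$
$\left(25465 + u{\left(\frac{72}{111} \right)}\right) \left(50085 - 44849\right) = \left(25465 + \frac{72 \cdot \frac{1}{111}}{42}\right) \left(50085 - 44849\right) = \left(25465 + \frac{72 \cdot \frac{1}{111}}{42}\right) 5236 = \left(25465 + \frac{1}{42} \cdot \frac{24}{37}\right) 5236 = \left(25465 + \frac{4}{259}\right) 5236 = \frac{6595439}{259} \cdot 5236 = \frac{4933388372}{37}$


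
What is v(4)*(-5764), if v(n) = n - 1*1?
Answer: -17292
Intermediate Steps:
v(n) = -1 + n (v(n) = n - 1 = -1 + n)
v(4)*(-5764) = (-1 + 4)*(-5764) = 3*(-5764) = -17292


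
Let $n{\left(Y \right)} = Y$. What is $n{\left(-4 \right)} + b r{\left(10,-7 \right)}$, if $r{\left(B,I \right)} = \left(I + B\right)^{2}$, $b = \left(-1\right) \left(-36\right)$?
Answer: $320$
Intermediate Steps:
$b = 36$
$r{\left(B,I \right)} = \left(B + I\right)^{2}$
$n{\left(-4 \right)} + b r{\left(10,-7 \right)} = -4 + 36 \left(10 - 7\right)^{2} = -4 + 36 \cdot 3^{2} = -4 + 36 \cdot 9 = -4 + 324 = 320$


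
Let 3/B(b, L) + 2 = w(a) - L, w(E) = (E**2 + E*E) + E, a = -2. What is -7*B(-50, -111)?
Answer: -21/115 ≈ -0.18261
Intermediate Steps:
w(E) = E + 2*E**2 (w(E) = (E**2 + E**2) + E = 2*E**2 + E = E + 2*E**2)
B(b, L) = 3/(4 - L) (B(b, L) = 3/(-2 + (-2*(1 + 2*(-2)) - L)) = 3/(-2 + (-2*(1 - 4) - L)) = 3/(-2 + (-2*(-3) - L)) = 3/(-2 + (6 - L)) = 3/(4 - L))
-7*B(-50, -111) = -(-21)/(-4 - 111) = -(-21)/(-115) = -(-21)*(-1)/115 = -7*3/115 = -21/115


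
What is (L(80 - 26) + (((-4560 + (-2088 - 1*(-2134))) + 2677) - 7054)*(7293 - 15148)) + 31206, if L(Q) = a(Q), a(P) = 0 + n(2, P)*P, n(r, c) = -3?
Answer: 69869849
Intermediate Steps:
a(P) = -3*P (a(P) = 0 - 3*P = -3*P)
L(Q) = -3*Q
(L(80 - 26) + (((-4560 + (-2088 - 1*(-2134))) + 2677) - 7054)*(7293 - 15148)) + 31206 = (-3*(80 - 26) + (((-4560 + (-2088 - 1*(-2134))) + 2677) - 7054)*(7293 - 15148)) + 31206 = (-3*54 + (((-4560 + (-2088 + 2134)) + 2677) - 7054)*(-7855)) + 31206 = (-162 + (((-4560 + 46) + 2677) - 7054)*(-7855)) + 31206 = (-162 + ((-4514 + 2677) - 7054)*(-7855)) + 31206 = (-162 + (-1837 - 7054)*(-7855)) + 31206 = (-162 - 8891*(-7855)) + 31206 = (-162 + 69838805) + 31206 = 69838643 + 31206 = 69869849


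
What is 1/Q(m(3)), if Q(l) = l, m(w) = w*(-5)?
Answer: -1/15 ≈ -0.066667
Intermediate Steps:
m(w) = -5*w
1/Q(m(3)) = 1/(-5*3) = 1/(-15) = -1/15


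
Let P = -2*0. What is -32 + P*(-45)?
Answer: -32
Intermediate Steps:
P = 0
-32 + P*(-45) = -32 + 0*(-45) = -32 + 0 = -32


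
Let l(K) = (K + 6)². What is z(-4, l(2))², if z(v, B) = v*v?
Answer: 256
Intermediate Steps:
l(K) = (6 + K)²
z(v, B) = v²
z(-4, l(2))² = ((-4)²)² = 16² = 256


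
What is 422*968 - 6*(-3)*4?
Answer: 408568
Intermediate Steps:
422*968 - 6*(-3)*4 = 408496 + 18*4 = 408496 + 72 = 408568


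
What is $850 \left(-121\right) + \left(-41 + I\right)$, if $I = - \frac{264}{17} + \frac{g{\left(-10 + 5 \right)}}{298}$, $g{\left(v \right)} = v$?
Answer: $- \frac{521324563}{5066} \approx -1.0291 \cdot 10^{5}$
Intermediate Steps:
$I = - \frac{78757}{5066}$ ($I = - \frac{264}{17} + \frac{-10 + 5}{298} = \left(-264\right) \frac{1}{17} - \frac{5}{298} = - \frac{264}{17} - \frac{5}{298} = - \frac{78757}{5066} \approx -15.546$)
$850 \left(-121\right) + \left(-41 + I\right) = 850 \left(-121\right) - \frac{286463}{5066} = -102850 - \frac{286463}{5066} = - \frac{521324563}{5066}$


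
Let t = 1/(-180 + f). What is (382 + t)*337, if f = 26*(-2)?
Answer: 29865951/232 ≈ 1.2873e+5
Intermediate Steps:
f = -52
t = -1/232 (t = 1/(-180 - 52) = 1/(-232) = -1/232 ≈ -0.0043103)
(382 + t)*337 = (382 - 1/232)*337 = (88623/232)*337 = 29865951/232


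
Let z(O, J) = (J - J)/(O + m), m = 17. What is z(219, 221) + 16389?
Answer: 16389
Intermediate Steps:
z(O, J) = 0 (z(O, J) = (J - J)/(O + 17) = 0/(17 + O) = 0)
z(219, 221) + 16389 = 0 + 16389 = 16389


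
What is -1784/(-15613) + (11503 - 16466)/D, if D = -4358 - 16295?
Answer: 114332271/322455289 ≈ 0.35457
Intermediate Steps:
D = -20653
-1784/(-15613) + (11503 - 16466)/D = -1784/(-15613) + (11503 - 16466)/(-20653) = -1784*(-1/15613) - 4963*(-1/20653) = 1784/15613 + 4963/20653 = 114332271/322455289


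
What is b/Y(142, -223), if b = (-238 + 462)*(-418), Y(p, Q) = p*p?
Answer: -23408/5041 ≈ -4.6435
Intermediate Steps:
Y(p, Q) = p**2
b = -93632 (b = 224*(-418) = -93632)
b/Y(142, -223) = -93632/(142**2) = -93632/20164 = -93632*1/20164 = -23408/5041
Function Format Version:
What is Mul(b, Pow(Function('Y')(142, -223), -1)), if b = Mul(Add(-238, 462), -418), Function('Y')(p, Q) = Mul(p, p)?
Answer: Rational(-23408, 5041) ≈ -4.6435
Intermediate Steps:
Function('Y')(p, Q) = Pow(p, 2)
b = -93632 (b = Mul(224, -418) = -93632)
Mul(b, Pow(Function('Y')(142, -223), -1)) = Mul(-93632, Pow(Pow(142, 2), -1)) = Mul(-93632, Pow(20164, -1)) = Mul(-93632, Rational(1, 20164)) = Rational(-23408, 5041)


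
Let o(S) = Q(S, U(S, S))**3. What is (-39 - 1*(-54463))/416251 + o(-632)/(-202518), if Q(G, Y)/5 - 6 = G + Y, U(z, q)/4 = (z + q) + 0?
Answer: 530269302577633924/4683240001 ≈ 1.1323e+8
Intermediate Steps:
U(z, q) = 4*q + 4*z (U(z, q) = 4*((z + q) + 0) = 4*((q + z) + 0) = 4*(q + z) = 4*q + 4*z)
Q(G, Y) = 30 + 5*G + 5*Y (Q(G, Y) = 30 + 5*(G + Y) = 30 + (5*G + 5*Y) = 30 + 5*G + 5*Y)
o(S) = (30 + 45*S)**3 (o(S) = (30 + 5*S + 5*(4*S + 4*S))**3 = (30 + 5*S + 5*(8*S))**3 = (30 + 5*S + 40*S)**3 = (30 + 45*S)**3)
(-39 - 1*(-54463))/416251 + o(-632)/(-202518) = (-39 - 1*(-54463))/416251 + (3375*(2 + 3*(-632))**3)/(-202518) = (-39 + 54463)*(1/416251) + (3375*(2 - 1896)**3)*(-1/202518) = 54424*(1/416251) + (3375*(-1894)**3)*(-1/202518) = 54424/416251 + (3375*(-6794224984))*(-1/202518) = 54424/416251 - 22930509321000*(-1/202518) = 54424/416251 + 1273917184500/11251 = 530269302577633924/4683240001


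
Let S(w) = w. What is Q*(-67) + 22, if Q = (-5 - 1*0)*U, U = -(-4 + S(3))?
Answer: 357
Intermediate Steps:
U = 1 (U = -(-4 + 3) = -1*(-1) = 1)
Q = -5 (Q = (-5 - 1*0)*1 = (-5 + 0)*1 = -5*1 = -5)
Q*(-67) + 22 = -5*(-67) + 22 = 335 + 22 = 357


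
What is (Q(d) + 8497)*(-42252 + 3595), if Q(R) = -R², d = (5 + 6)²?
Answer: 237508608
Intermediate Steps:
d = 121 (d = 11² = 121)
(Q(d) + 8497)*(-42252 + 3595) = (-1*121² + 8497)*(-42252 + 3595) = (-1*14641 + 8497)*(-38657) = (-14641 + 8497)*(-38657) = -6144*(-38657) = 237508608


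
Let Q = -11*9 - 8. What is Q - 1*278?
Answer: -385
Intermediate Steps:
Q = -107 (Q = -99 - 8 = -107)
Q - 1*278 = -107 - 1*278 = -107 - 278 = -385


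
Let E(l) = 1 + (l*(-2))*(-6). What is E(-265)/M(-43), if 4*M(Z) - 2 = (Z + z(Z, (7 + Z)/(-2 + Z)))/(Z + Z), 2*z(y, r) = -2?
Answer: -136697/27 ≈ -5062.9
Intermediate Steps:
z(y, r) = -1 (z(y, r) = (½)*(-2) = -1)
M(Z) = ½ + (-1 + Z)/(8*Z) (M(Z) = ½ + ((Z - 1)/(Z + Z))/4 = ½ + ((-1 + Z)/((2*Z)))/4 = ½ + ((-1 + Z)*(1/(2*Z)))/4 = ½ + ((-1 + Z)/(2*Z))/4 = ½ + (-1 + Z)/(8*Z))
E(l) = 1 + 12*l (E(l) = 1 - 2*l*(-6) = 1 + 12*l)
E(-265)/M(-43) = (1 + 12*(-265))/(((⅛)*(-1 + 5*(-43))/(-43))) = (1 - 3180)/(((⅛)*(-1/43)*(-1 - 215))) = -3179/((⅛)*(-1/43)*(-216)) = -3179/27/43 = -3179*43/27 = -136697/27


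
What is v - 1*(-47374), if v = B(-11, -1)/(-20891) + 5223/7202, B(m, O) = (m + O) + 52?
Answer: 548296760837/11573614 ≈ 47375.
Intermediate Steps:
B(m, O) = 52 + O + m (B(m, O) = (O + m) + 52 = 52 + O + m)
v = 8371201/11573614 (v = (52 - 1 - 11)/(-20891) + 5223/7202 = 40*(-1/20891) + 5223*(1/7202) = -40/20891 + 5223/7202 = 8371201/11573614 ≈ 0.72330)
v - 1*(-47374) = 8371201/11573614 - 1*(-47374) = 8371201/11573614 + 47374 = 548296760837/11573614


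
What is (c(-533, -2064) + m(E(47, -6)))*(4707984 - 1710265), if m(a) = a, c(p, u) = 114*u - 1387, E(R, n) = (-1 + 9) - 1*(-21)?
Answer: -709422192226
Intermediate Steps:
E(R, n) = 29 (E(R, n) = 8 + 21 = 29)
c(p, u) = -1387 + 114*u
(c(-533, -2064) + m(E(47, -6)))*(4707984 - 1710265) = ((-1387 + 114*(-2064)) + 29)*(4707984 - 1710265) = ((-1387 - 235296) + 29)*2997719 = (-236683 + 29)*2997719 = -236654*2997719 = -709422192226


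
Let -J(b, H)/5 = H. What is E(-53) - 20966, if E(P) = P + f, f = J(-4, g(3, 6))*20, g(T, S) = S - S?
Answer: -21019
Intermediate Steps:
g(T, S) = 0
J(b, H) = -5*H
f = 0 (f = -5*0*20 = 0*20 = 0)
E(P) = P (E(P) = P + 0 = P)
E(-53) - 20966 = -53 - 20966 = -21019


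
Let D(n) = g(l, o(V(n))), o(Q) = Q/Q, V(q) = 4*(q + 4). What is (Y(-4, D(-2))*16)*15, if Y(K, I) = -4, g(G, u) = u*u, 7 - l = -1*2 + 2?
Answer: -960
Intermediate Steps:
V(q) = 16 + 4*q (V(q) = 4*(4 + q) = 16 + 4*q)
l = 7 (l = 7 - (-1*2 + 2) = 7 - (-2 + 2) = 7 - 1*0 = 7 + 0 = 7)
o(Q) = 1
g(G, u) = u²
D(n) = 1 (D(n) = 1² = 1)
(Y(-4, D(-2))*16)*15 = -4*16*15 = -64*15 = -960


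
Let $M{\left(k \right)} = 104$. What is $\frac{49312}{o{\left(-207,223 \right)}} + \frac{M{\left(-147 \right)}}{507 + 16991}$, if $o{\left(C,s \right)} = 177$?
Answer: $\frac{33187684}{119121} \approx 278.6$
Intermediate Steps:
$\frac{49312}{o{\left(-207,223 \right)}} + \frac{M{\left(-147 \right)}}{507 + 16991} = \frac{49312}{177} + \frac{104}{507 + 16991} = 49312 \cdot \frac{1}{177} + \frac{104}{17498} = \frac{49312}{177} + 104 \cdot \frac{1}{17498} = \frac{49312}{177} + \frac{4}{673} = \frac{33187684}{119121}$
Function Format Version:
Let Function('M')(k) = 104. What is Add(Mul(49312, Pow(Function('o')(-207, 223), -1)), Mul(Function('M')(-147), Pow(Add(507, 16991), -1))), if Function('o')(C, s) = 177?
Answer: Rational(33187684, 119121) ≈ 278.60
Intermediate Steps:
Add(Mul(49312, Pow(Function('o')(-207, 223), -1)), Mul(Function('M')(-147), Pow(Add(507, 16991), -1))) = Add(Mul(49312, Pow(177, -1)), Mul(104, Pow(Add(507, 16991), -1))) = Add(Mul(49312, Rational(1, 177)), Mul(104, Pow(17498, -1))) = Add(Rational(49312, 177), Mul(104, Rational(1, 17498))) = Add(Rational(49312, 177), Rational(4, 673)) = Rational(33187684, 119121)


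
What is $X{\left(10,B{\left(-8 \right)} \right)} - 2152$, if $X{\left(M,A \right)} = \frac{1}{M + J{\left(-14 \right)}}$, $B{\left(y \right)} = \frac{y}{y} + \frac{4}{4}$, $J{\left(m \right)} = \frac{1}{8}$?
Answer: $- \frac{174304}{81} \approx -2151.9$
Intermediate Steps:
$J{\left(m \right)} = \frac{1}{8}$
$B{\left(y \right)} = 2$ ($B{\left(y \right)} = 1 + 4 \cdot \frac{1}{4} = 1 + 1 = 2$)
$X{\left(M,A \right)} = \frac{1}{\frac{1}{8} + M}$ ($X{\left(M,A \right)} = \frac{1}{M + \frac{1}{8}} = \frac{1}{\frac{1}{8} + M}$)
$X{\left(10,B{\left(-8 \right)} \right)} - 2152 = \frac{8}{1 + 8 \cdot 10} - 2152 = \frac{8}{1 + 80} - 2152 = \frac{8}{81} - 2152 = - \frac{174304}{81}$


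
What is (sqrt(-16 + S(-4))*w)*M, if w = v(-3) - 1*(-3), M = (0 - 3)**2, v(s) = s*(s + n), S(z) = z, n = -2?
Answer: 324*I*sqrt(5) ≈ 724.49*I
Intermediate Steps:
v(s) = s*(-2 + s) (v(s) = s*(s - 2) = s*(-2 + s))
M = 9 (M = (-3)**2 = 9)
w = 18 (w = -3*(-2 - 3) - 1*(-3) = -3*(-5) + 3 = 15 + 3 = 18)
(sqrt(-16 + S(-4))*w)*M = (sqrt(-16 - 4)*18)*9 = (sqrt(-20)*18)*9 = ((2*I*sqrt(5))*18)*9 = (36*I*sqrt(5))*9 = 324*I*sqrt(5)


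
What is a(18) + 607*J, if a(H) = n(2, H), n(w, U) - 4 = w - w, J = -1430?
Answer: -868006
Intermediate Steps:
n(w, U) = 4 (n(w, U) = 4 + (w - w) = 4 + 0 = 4)
a(H) = 4
a(18) + 607*J = 4 + 607*(-1430) = 4 - 868010 = -868006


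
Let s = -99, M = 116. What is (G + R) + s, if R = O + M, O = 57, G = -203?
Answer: -129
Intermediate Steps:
R = 173 (R = 57 + 116 = 173)
(G + R) + s = (-203 + 173) - 99 = -30 - 99 = -129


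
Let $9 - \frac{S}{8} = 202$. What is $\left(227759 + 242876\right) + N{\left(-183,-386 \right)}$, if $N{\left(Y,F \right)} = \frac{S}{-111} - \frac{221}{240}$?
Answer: $\frac{4179354143}{8880} \approx 4.7065 \cdot 10^{5}$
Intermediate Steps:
$S = -1544$ ($S = 72 - 1616 = -1544$)
$N{\left(Y,F \right)} = \frac{115343}{8880}$ ($N{\left(Y,F \right)} = - \frac{1544}{-111} - \frac{221}{240} = \left(-1544\right) \left(- \frac{1}{111}\right) - \frac{221}{240} = \frac{1544}{111} - \frac{221}{240} = \frac{115343}{8880}$)
$\left(227759 + 242876\right) + N{\left(-183,-386 \right)} = \left(227759 + 242876\right) + \frac{115343}{8880} = 470635 + \frac{115343}{8880} = \frac{4179354143}{8880}$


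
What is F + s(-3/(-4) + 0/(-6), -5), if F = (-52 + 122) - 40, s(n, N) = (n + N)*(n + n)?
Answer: 189/8 ≈ 23.625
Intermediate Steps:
s(n, N) = 2*n*(N + n) (s(n, N) = (N + n)*(2*n) = 2*n*(N + n))
F = 30 (F = 70 - 40 = 30)
F + s(-3/(-4) + 0/(-6), -5) = 30 + 2*(-3/(-4) + 0/(-6))*(-5 + (-3/(-4) + 0/(-6))) = 30 + 2*(-3*(-1/4) + 0*(-1/6))*(-5 + (-3*(-1/4) + 0*(-1/6))) = 30 + 2*(3/4 + 0)*(-5 + (3/4 + 0)) = 30 + 2*(3/4)*(-5 + 3/4) = 30 + 2*(3/4)*(-17/4) = 30 - 51/8 = 189/8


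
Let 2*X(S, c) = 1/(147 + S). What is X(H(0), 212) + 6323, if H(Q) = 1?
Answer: 1871609/296 ≈ 6323.0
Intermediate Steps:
X(S, c) = 1/(2*(147 + S))
X(H(0), 212) + 6323 = 1/(2*(147 + 1)) + 6323 = (1/2)/148 + 6323 = (1/2)*(1/148) + 6323 = 1/296 + 6323 = 1871609/296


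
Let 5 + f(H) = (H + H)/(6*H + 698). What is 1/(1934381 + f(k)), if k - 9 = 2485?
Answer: 7831/15148100950 ≈ 5.1696e-7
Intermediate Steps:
k = 2494 (k = 9 + 2485 = 2494)
f(H) = -5 + 2*H/(698 + 6*H) (f(H) = -5 + (H + H)/(6*H + 698) = -5 + (2*H)/(698 + 6*H) = -5 + 2*H/(698 + 6*H))
1/(1934381 + f(k)) = 1/(1934381 + (-1745 - 14*2494)/(349 + 3*2494)) = 1/(1934381 + (-1745 - 34916)/(349 + 7482)) = 1/(1934381 - 36661/7831) = 1/(15148100950/7831) = 7831/15148100950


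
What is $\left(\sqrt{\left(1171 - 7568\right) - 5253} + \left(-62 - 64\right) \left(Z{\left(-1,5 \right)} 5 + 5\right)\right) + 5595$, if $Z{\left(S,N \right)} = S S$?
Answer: $4335 + 5 i \sqrt{466} \approx 4335.0 + 107.94 i$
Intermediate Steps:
$Z{\left(S,N \right)} = S^{2}$
$\left(\sqrt{\left(1171 - 7568\right) - 5253} + \left(-62 - 64\right) \left(Z{\left(-1,5 \right)} 5 + 5\right)\right) + 5595 = \left(\sqrt{\left(1171 - 7568\right) - 5253} + \left(-62 - 64\right) \left(\left(-1\right)^{2} \cdot 5 + 5\right)\right) + 5595 = \left(\sqrt{-6397 - 5253} - 126 \left(1 \cdot 5 + 5\right)\right) + 5595 = \left(\sqrt{-11650} - 126 \left(5 + 5\right)\right) + 5595 = \left(5 i \sqrt{466} - 1260\right) + 5595 = \left(-1260 + 5 i \sqrt{466}\right) + 5595 = 4335 + 5 i \sqrt{466}$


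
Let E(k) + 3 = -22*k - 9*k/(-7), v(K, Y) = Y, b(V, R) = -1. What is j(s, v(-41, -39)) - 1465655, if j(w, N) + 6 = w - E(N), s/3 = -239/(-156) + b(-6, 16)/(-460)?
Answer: -15346517028/10465 ≈ -1.4665e+6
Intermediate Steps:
s = 6881/1495 (s = 3*(-239/(-156) - 1/(-460)) = 3*(-239*(-1/156) - 1*(-1/460)) = 3*(239/156 + 1/460) = 3*(6881/4485) = 6881/1495 ≈ 4.6027)
E(k) = -3 - 145*k/7 (E(k) = -3 + (-22*k - 9*k/(-7)) = -3 + (-22*k - 9*k*(-⅐)) = -3 + (-22*k + 9*k/7) = -3 - 145*k/7)
j(w, N) = -3 + w + 145*N/7 (j(w, N) = -6 + (w - (-3 - 145*N/7)) = -6 + (w + (3 + 145*N/7)) = -6 + (3 + w + 145*N/7) = -3 + w + 145*N/7)
j(s, v(-41, -39)) - 1465655 = (-3 + 6881/1495 + (145/7)*(-39)) - 1465655 = (-3 + 6881/1495 - 5655/7) - 1465655 = -8437453/10465 - 1465655 = -15346517028/10465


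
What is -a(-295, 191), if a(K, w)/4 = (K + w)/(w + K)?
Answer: -4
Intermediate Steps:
a(K, w) = 4 (a(K, w) = 4*((K + w)/(w + K)) = 4*((K + w)/(K + w)) = 4*1 = 4)
-a(-295, 191) = -1*4 = -4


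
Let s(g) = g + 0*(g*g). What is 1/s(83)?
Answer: 1/83 ≈ 0.012048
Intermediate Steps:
s(g) = g (s(g) = g + 0*g**2 = g + 0 = g)
1/s(83) = 1/83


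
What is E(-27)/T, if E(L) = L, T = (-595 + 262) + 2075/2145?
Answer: 11583/142442 ≈ 0.081317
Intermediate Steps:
T = -142442/429 (T = -333 + 2075*(1/2145) = -333 + 415/429 = -142442/429 ≈ -332.03)
E(-27)/T = -27/(-142442/429) = -27*(-429/142442) = 11583/142442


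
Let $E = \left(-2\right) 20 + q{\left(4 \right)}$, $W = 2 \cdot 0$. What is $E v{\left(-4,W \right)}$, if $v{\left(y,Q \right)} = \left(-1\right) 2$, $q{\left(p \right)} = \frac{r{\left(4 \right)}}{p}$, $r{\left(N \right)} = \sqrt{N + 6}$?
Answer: $80 - \frac{\sqrt{10}}{2} \approx 78.419$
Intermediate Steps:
$r{\left(N \right)} = \sqrt{6 + N}$
$W = 0$
$q{\left(p \right)} = \frac{\sqrt{10}}{p}$ ($q{\left(p \right)} = \frac{\sqrt{6 + 4}}{p} = \frac{\sqrt{10}}{p}$)
$E = -40 + \frac{\sqrt{10}}{4}$ ($E = \left(-2\right) 20 + \frac{\sqrt{10}}{4} = -40 + \sqrt{10} \cdot \frac{1}{4} = -40 + \frac{\sqrt{10}}{4} \approx -39.209$)
$v{\left(y,Q \right)} = -2$
$E v{\left(-4,W \right)} = \left(-40 + \frac{\sqrt{10}}{4}\right) \left(-2\right) = 80 - \frac{\sqrt{10}}{2}$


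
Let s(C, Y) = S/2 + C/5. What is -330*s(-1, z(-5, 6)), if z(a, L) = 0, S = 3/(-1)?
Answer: 561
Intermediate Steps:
S = -3 (S = 3*(-1) = -3)
s(C, Y) = -3/2 + C/5
-330*s(-1, z(-5, 6)) = -330*(-3/2 + (1/5)*(-1)) = -330*(-3/2 - 1/5) = -330*(-17/10) = 561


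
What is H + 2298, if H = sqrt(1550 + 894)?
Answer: 2298 + 2*sqrt(611) ≈ 2347.4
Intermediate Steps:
H = 2*sqrt(611) (H = sqrt(2444) = 2*sqrt(611) ≈ 49.437)
H + 2298 = 2*sqrt(611) + 2298 = 2298 + 2*sqrt(611)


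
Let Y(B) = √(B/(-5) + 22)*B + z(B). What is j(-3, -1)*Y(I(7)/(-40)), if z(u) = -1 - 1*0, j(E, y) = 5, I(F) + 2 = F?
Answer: -5 - √8810/32 ≈ -7.9332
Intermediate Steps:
I(F) = -2 + F
z(u) = -1 (z(u) = -1 + 0 = -1)
Y(B) = -1 + B*√(22 - B/5) (Y(B) = √(B/(-5) + 22)*B - 1 = √(B*(-⅕) + 22)*B - 1 = √(-B/5 + 22)*B - 1 = √(22 - B/5)*B - 1 = B*√(22 - B/5) - 1 = -1 + B*√(22 - B/5))
j(-3, -1)*Y(I(7)/(-40)) = 5*(-1 + ((-2 + 7)/(-40))*√(550 - 5*(-2 + 7)/(-40))/5) = 5*(-1 + (5*(-1/40))*√(550 - 25*(-1)/40)/5) = 5*(-1 + (⅕)*(-⅛)*√(550 - 5*(-⅛))) = 5*(-1 + (⅕)*(-⅛)*√(550 + 5/8)) = 5*(-1 + (⅕)*(-⅛)*√(4405/8)) = 5*(-1 + (⅕)*(-⅛)*(√8810/4)) = 5*(-1 - √8810/160) = -5 - √8810/32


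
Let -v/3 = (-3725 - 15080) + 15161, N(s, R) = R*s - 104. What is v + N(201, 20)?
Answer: 14848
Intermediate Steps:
N(s, R) = -104 + R*s
v = 10932 (v = -3*((-3725 - 15080) + 15161) = -3*(-18805 + 15161) = -3*(-3644) = 10932)
v + N(201, 20) = 10932 + (-104 + 20*201) = 10932 + (-104 + 4020) = 10932 + 3916 = 14848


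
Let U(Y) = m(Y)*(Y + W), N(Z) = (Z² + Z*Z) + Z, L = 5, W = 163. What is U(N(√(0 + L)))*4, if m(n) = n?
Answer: 6940 + 732*√5 ≈ 8576.8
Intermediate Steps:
N(Z) = Z + 2*Z² (N(Z) = (Z² + Z²) + Z = 2*Z² + Z = Z + 2*Z²)
U(Y) = Y*(163 + Y) (U(Y) = Y*(Y + 163) = Y*(163 + Y))
U(N(√(0 + L)))*4 = ((√(0 + 5)*(1 + 2*√(0 + 5)))*(163 + √(0 + 5)*(1 + 2*√(0 + 5))))*4 = ((√5*(1 + 2*√5))*(163 + √5*(1 + 2*√5)))*4 = (√5*(1 + 2*√5)*(163 + √5*(1 + 2*√5)))*4 = 4*√5*(1 + 2*√5)*(163 + √5*(1 + 2*√5))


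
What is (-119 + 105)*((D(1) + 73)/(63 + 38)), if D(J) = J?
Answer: -1036/101 ≈ -10.257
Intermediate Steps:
(-119 + 105)*((D(1) + 73)/(63 + 38)) = (-119 + 105)*((1 + 73)/(63 + 38)) = -1036/101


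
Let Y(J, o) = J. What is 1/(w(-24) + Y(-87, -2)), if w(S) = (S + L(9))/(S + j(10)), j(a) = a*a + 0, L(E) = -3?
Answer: -76/6639 ≈ -0.011448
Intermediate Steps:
j(a) = a² (j(a) = a² + 0 = a²)
w(S) = (-3 + S)/(100 + S) (w(S) = (S - 3)/(S + 10²) = (-3 + S)/(S + 100) = (-3 + S)/(100 + S))
1/(w(-24) + Y(-87, -2)) = 1/((-3 - 24)/(100 - 24) - 87) = 1/(-27/76 - 87) = 1/(-6639/76) = -76/6639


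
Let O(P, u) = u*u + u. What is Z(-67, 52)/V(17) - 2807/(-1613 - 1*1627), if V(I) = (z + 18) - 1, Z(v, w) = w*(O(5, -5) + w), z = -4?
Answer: 935927/3240 ≈ 288.87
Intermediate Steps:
O(P, u) = u + u² (O(P, u) = u² + u = u + u²)
Z(v, w) = w*(20 + w) (Z(v, w) = w*(-5*(1 - 5) + w) = w*(-5*(-4) + w) = w*(20 + w))
V(I) = 13 (V(I) = (-4 + 18) - 1 = 14 - 1 = 13)
Z(-67, 52)/V(17) - 2807/(-1613 - 1*1627) = (52*(20 + 52))/13 - 2807/(-1613 - 1*1627) = (52*72)*(1/13) - 2807/(-1613 - 1627) = 3744*(1/13) - 2807/(-3240) = 288 - 2807*(-1/3240) = 288 + 2807/3240 = 935927/3240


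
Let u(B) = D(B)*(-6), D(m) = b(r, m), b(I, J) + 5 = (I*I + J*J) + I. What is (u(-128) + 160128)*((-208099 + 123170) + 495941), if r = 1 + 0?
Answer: 25417804104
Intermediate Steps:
r = 1
b(I, J) = -5 + I + I² + J² (b(I, J) = -5 + ((I*I + J*J) + I) = -5 + ((I² + J²) + I) = -5 + (I + I² + J²) = -5 + I + I² + J²)
D(m) = -3 + m² (D(m) = -5 + 1 + 1² + m² = -5 + 1 + 1 + m² = -3 + m²)
u(B) = 18 - 6*B² (u(B) = (-3 + B²)*(-6) = 18 - 6*B²)
(u(-128) + 160128)*((-208099 + 123170) + 495941) = ((18 - 6*(-128)²) + 160128)*((-208099 + 123170) + 495941) = ((18 - 6*16384) + 160128)*(-84929 + 495941) = ((18 - 98304) + 160128)*411012 = (-98286 + 160128)*411012 = 61842*411012 = 25417804104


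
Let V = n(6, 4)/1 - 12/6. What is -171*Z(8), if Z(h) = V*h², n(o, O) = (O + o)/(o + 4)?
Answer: 10944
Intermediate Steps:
n(o, O) = (O + o)/(4 + o)
V = -1 (V = ((4 + 6)/(4 + 6))/1 - 12/6 = (10/10)*1 - 12*⅙ = ((⅒)*10)*1 - 2 = 1*1 - 2 = 1 - 2 = -1)
Z(h) = -h²
-171*Z(8) = -(-171)*8² = -(-171)*64 = -171*(-64) = 10944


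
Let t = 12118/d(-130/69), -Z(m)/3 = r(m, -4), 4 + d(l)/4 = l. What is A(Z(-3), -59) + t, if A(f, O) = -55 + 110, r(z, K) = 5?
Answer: -373411/812 ≈ -459.87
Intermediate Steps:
d(l) = -16 + 4*l
Z(m) = -15 (Z(m) = -3*5 = -15)
A(f, O) = 55
t = -418071/812 (t = 12118/(-16 + 4*(-130/69)) = 12118/(-16 - 520/69) = 12118/(-1624/69) = 12118*(-69/1624) = -418071/812 ≈ -514.87)
A(Z(-3), -59) + t = 55 - 418071/812 = -373411/812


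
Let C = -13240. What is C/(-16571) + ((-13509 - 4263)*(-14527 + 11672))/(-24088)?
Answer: -210119509535/99790562 ≈ -2105.6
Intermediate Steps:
C/(-16571) + ((-13509 - 4263)*(-14527 + 11672))/(-24088) = -13240/(-16571) + ((-13509 - 4263)*(-14527 + 11672))/(-24088) = -13240*(-1/16571) - 17772*(-2855)*(-1/24088) = 13240/16571 + 50739060*(-1/24088) = 13240/16571 - 12684765/6022 = -210119509535/99790562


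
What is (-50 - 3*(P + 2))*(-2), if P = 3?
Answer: 130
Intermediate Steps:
(-50 - 3*(P + 2))*(-2) = (-50 - 3*(3 + 2))*(-2) = (-50 - 3*5)*(-2) = (-50 - 15)*(-2) = -65*(-2) = 130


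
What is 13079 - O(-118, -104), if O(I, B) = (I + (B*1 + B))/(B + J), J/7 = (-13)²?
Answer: 14112567/1079 ≈ 13079.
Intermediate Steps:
J = 1183 (J = 7*(-13)² = 7*169 = 1183)
O(I, B) = (I + 2*B)/(1183 + B) (O(I, B) = (I + (B*1 + B))/(B + 1183) = (I + (B + B))/(1183 + B) = (I + 2*B)/(1183 + B))
13079 - O(-118, -104) = 13079 - (-118 + 2*(-104))/(1183 - 104) = 13079 - (-118 - 208)/1079 = 13079 - (-326)/1079 = 13079 - 1*(-326/1079) = 13079 + 326/1079 = 14112567/1079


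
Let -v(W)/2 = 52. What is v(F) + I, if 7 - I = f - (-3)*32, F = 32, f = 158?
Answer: -351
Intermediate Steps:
I = -247 (I = 7 - (158 - (-3)*32) = 7 - (158 - 1*(-96)) = 7 - (158 + 96) = 7 - 1*254 = 7 - 254 = -247)
v(W) = -104 (v(W) = -2*52 = -104)
v(F) + I = -104 - 247 = -351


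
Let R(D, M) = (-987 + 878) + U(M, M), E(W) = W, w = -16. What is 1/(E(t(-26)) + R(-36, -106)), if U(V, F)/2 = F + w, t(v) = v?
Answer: -1/379 ≈ -0.0026385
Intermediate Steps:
U(V, F) = -32 + 2*F (U(V, F) = 2*(F - 16) = 2*(-16 + F) = -32 + 2*F)
R(D, M) = -141 + 2*M (R(D, M) = (-987 + 878) + (-32 + 2*M) = -109 + (-32 + 2*M) = -141 + 2*M)
1/(E(t(-26)) + R(-36, -106)) = 1/(-26 + (-141 + 2*(-106))) = 1/(-26 + (-141 - 212)) = 1/(-26 - 353) = 1/(-379) = -1/379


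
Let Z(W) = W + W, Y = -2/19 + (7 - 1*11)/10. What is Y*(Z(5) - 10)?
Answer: 0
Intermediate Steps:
Y = -48/95 (Y = -2*1/19 + (7 - 11)*(⅒) = -2/19 - 4*⅒ = -2/19 - ⅖ = -48/95 ≈ -0.50526)
Z(W) = 2*W
Y*(Z(5) - 10) = -48*(2*5 - 10)/95 = -48*(10 - 10)/95 = -48/95*0 = 0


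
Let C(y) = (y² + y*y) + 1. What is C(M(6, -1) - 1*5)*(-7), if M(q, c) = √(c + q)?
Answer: -427 + 140*√5 ≈ -113.95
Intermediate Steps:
C(y) = 1 + 2*y² (C(y) = (y² + y²) + 1 = 2*y² + 1 = 1 + 2*y²)
C(M(6, -1) - 1*5)*(-7) = (1 + 2*(√(-1 + 6) - 1*5)²)*(-7) = (1 + 2*(√5 - 5)²)*(-7) = (1 + 2*(-5 + √5)²)*(-7) = -7 - 14*(-5 + √5)²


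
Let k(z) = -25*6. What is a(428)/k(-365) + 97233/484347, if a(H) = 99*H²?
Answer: -487984604389/4036225 ≈ -1.2090e+5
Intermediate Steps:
k(z) = -150
a(428)/k(-365) + 97233/484347 = (99*428²)/(-150) + 97233/484347 = (99*183184)*(-1/150) + 97233*(1/484347) = 18135216*(-1/150) + 32411/161449 = -3022536/25 + 32411/161449 = -487984604389/4036225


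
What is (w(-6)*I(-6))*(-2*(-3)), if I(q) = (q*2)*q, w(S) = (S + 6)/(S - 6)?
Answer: 0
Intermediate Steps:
w(S) = (6 + S)/(-6 + S)
I(q) = 2*q**2 (I(q) = (2*q)*q = 2*q**2)
(w(-6)*I(-6))*(-2*(-3)) = (((6 - 6)/(-6 - 6))*(2*(-6)**2))*(-2*(-3)) = ((0/(-12))*(2*36))*6 = (-1/12*0*72)*6 = (0*72)*6 = 0*6 = 0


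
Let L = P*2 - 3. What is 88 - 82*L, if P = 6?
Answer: -650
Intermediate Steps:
L = 9 (L = 6*2 - 3 = 12 - 3 = 9)
88 - 82*L = 88 - 82*9 = 88 - 738 = -650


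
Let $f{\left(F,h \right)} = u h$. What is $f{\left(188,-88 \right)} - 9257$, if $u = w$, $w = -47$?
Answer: $-5121$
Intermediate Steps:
$u = -47$
$f{\left(F,h \right)} = - 47 h$
$f{\left(188,-88 \right)} - 9257 = \left(-47\right) \left(-88\right) - 9257 = 4136 - 9257 = -5121$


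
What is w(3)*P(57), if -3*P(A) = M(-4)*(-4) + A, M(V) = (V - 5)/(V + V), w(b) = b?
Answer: -105/2 ≈ -52.500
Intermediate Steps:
M(V) = (-5 + V)/(2*V) (M(V) = (-5 + V)/((2*V)) = (-5 + V)*(1/(2*V)) = (-5 + V)/(2*V))
P(A) = 3/2 - A/3 (P(A) = -(((½)*(-5 - 4)/(-4))*(-4) + A)/3 = -(((½)*(-¼)*(-9))*(-4) + A)/3 = -((9/8)*(-4) + A)/3 = -(-9/2 + A)/3 = 3/2 - A/3)
w(3)*P(57) = 3*(3/2 - ⅓*57) = 3*(3/2 - 19) = 3*(-35/2) = -105/2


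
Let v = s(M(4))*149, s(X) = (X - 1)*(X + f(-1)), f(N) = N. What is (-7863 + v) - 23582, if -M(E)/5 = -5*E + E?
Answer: 898464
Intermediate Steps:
M(E) = 20*E (M(E) = -5*(-5*E + E) = -(-20)*E = 20*E)
s(X) = (-1 + X)**2 (s(X) = (X - 1)*(X - 1) = (-1 + X)*(-1 + X) = (-1 + X)**2)
v = 929909 (v = (1 + (20*4)**2 - 40*4)*149 = (1 + 80**2 - 2*80)*149 = (1 + 6400 - 160)*149 = 6241*149 = 929909)
(-7863 + v) - 23582 = (-7863 + 929909) - 23582 = 922046 - 23582 = 898464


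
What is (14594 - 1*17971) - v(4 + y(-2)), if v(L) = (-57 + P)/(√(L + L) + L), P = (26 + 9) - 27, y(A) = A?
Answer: -13459/4 ≈ -3364.8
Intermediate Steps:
P = 8 (P = 35 - 27 = 8)
v(L) = -49/(L + √2*√L) (v(L) = (-57 + 8)/(√(L + L) + L) = -49/(√(2*L) + L) = -49/(√2*√L + L) = -49/(L + √2*√L))
(14594 - 1*17971) - v(4 + y(-2)) = (14594 - 1*17971) - (-49)/((4 - 2) + √2*√(4 - 2)) = (14594 - 17971) - (-49)/(2 + √2*√2) = -3377 - (-49)/(2 + 2) = -3377 - (-49)/4 = -3377 - 1*(-49/4) = -3377 + 49/4 = -13459/4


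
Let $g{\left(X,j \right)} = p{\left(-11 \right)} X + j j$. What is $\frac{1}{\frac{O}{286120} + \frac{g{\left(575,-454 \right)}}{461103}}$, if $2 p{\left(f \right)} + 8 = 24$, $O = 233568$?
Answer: $\frac{16491348795}{20998620928} \approx 0.78535$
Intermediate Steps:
$p{\left(f \right)} = 8$ ($p{\left(f \right)} = -4 + \frac{1}{2} \cdot 24 = -4 + 12 = 8$)
$g{\left(X,j \right)} = j^{2} + 8 X$ ($g{\left(X,j \right)} = 8 X + j j = 8 X + j^{2} = j^{2} + 8 X$)
$\frac{1}{\frac{O}{286120} + \frac{g{\left(575,-454 \right)}}{461103}} = \frac{1}{\frac{233568}{286120} + \frac{\left(-454\right)^{2} + 8 \cdot 575}{461103}} = \frac{1}{233568 \cdot \frac{1}{286120} + \left(206116 + 4600\right) \frac{1}{461103}} = \frac{1}{\frac{29196}{35765} + 210716 \cdot \frac{1}{461103}} = \frac{1}{\frac{29196}{35765} + \frac{210716}{461103}} = \frac{1}{\frac{20998620928}{16491348795}} = \frac{16491348795}{20998620928}$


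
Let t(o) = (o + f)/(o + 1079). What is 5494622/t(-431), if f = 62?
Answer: -395612784/41 ≈ -9.6491e+6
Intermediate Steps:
t(o) = (62 + o)/(1079 + o) (t(o) = (o + 62)/(o + 1079) = (62 + o)/(1079 + o))
5494622/t(-431) = 5494622/(((62 - 431)/(1079 - 431))) = 5494622/((-369/648)) = 5494622/(((1/648)*(-369))) = 5494622/(-41/72) = 5494622*(-72/41) = -395612784/41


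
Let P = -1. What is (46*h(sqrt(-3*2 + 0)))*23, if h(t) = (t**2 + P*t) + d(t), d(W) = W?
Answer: -6348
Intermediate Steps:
h(t) = t**2 (h(t) = (t**2 - t) + t = t**2)
(46*h(sqrt(-3*2 + 0)))*23 = (46*(sqrt(-3*2 + 0))**2)*23 = (46*(sqrt(-6 + 0))**2)*23 = (46*(sqrt(-6))**2)*23 = (46*(I*sqrt(6))**2)*23 = (46*(-6))*23 = -276*23 = -6348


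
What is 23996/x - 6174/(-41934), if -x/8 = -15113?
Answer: 10432795/30178502 ≈ 0.34570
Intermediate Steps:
x = 120904 (x = -8*(-15113) = 120904)
23996/x - 6174/(-41934) = 23996/120904 - 6174/(-41934) = 23996*(1/120904) - 6174*(-1/41934) = 857/4318 + 1029/6989 = 10432795/30178502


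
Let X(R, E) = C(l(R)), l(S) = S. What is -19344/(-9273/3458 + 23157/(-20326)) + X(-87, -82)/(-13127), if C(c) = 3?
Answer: 185916282268877/36722769373 ≈ 5062.7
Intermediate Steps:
X(R, E) = 3
-19344/(-9273/3458 + 23157/(-20326)) + X(-87, -82)/(-13127) = -19344/(-9273/3458 + 23157/(-20326)) + 3/(-13127) = -19344/(-9273*1/3458 + 23157*(-1/20326)) + 3*(-1/13127) = -19344/(-9273/3458 - 23157/20326) - 3/13127 = -19344/(-67139976/17571827) - 3/13127 = -19344*(-17571827/67139976) - 3/13127 = 14162892562/2797499 - 3/13127 = 185916282268877/36722769373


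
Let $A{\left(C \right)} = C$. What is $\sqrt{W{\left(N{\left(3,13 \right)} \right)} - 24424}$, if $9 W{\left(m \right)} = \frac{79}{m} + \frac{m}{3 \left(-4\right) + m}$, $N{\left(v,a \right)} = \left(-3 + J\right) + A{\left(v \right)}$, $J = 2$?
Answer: $\frac{i \sqrt{21977670}}{30} \approx 156.27 i$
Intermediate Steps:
$N{\left(v,a \right)} = -1 + v$ ($N{\left(v,a \right)} = \left(-3 + 2\right) + v = -1 + v$)
$W{\left(m \right)} = \frac{79}{9 m} + \frac{m}{9 \left(-12 + m\right)}$ ($W{\left(m \right)} = \frac{\frac{79}{m} + \frac{m}{3 \left(-4\right) + m}}{9} = \frac{\frac{79}{m} + \frac{m}{-12 + m}}{9} = \frac{79}{9 m} + \frac{m}{9 \left(-12 + m\right)}$)
$\sqrt{W{\left(N{\left(3,13 \right)} \right)} - 24424} = \sqrt{\frac{-948 + \left(-1 + 3\right)^{2} + 79 \left(-1 + 3\right)}{9 \left(-1 + 3\right) \left(-12 + \left(-1 + 3\right)\right)} - 24424} = \sqrt{\frac{-948 + 2^{2} + 79 \cdot 2}{9 \cdot 2 \left(-12 + 2\right)} - 24424} = \sqrt{\frac{1}{9} \cdot \frac{1}{2} \frac{1}{-10} \left(-948 + 4 + 158\right) - 24424} = \sqrt{\frac{1}{9} \cdot \frac{1}{2} \left(- \frac{1}{10}\right) \left(-786\right) - 24424} = \sqrt{\frac{131}{30} - 24424} = \sqrt{- \frac{732589}{30}} = \frac{i \sqrt{21977670}}{30}$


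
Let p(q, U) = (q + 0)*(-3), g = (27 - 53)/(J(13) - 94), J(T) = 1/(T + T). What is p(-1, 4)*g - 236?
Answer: -574520/2443 ≈ -235.17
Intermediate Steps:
J(T) = 1/(2*T)
g = 676/2443 (g = (27 - 53)/((1/2)/13 - 94) = -26/((1/2)*(1/13) - 94) = -26/(1/26 - 94) = -26/(-2443/26) = -26*(-26/2443) = 676/2443 ≈ 0.27671)
p(q, U) = -3*q (p(q, U) = q*(-3) = -3*q)
p(-1, 4)*g - 236 = -3*(-1)*(676/2443) - 236 = 3*(676/2443) - 236 = 2028/2443 - 236 = -574520/2443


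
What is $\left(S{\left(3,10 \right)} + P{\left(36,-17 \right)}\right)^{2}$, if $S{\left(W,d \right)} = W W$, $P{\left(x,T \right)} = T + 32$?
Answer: $576$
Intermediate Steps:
$P{\left(x,T \right)} = 32 + T$
$S{\left(W,d \right)} = W^{2}$
$\left(S{\left(3,10 \right)} + P{\left(36,-17 \right)}\right)^{2} = \left(3^{2} + \left(32 - 17\right)\right)^{2} = \left(9 + 15\right)^{2} = 24^{2} = 576$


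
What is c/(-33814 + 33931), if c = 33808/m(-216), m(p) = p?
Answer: -4226/3159 ≈ -1.3378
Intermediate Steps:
c = -4226/27 (c = 33808/(-216) = 33808*(-1/216) = -4226/27 ≈ -156.52)
c/(-33814 + 33931) = -4226/(27*(-33814 + 33931)) = -4226/27/117 = -4226/27*1/117 = -4226/3159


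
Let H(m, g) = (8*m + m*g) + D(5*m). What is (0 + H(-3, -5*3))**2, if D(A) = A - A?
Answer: 441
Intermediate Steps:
D(A) = 0
H(m, g) = 8*m + g*m (H(m, g) = (8*m + m*g) + 0 = (8*m + g*m) + 0 = 8*m + g*m)
(0 + H(-3, -5*3))**2 = (0 - 3*(8 - 5*3))**2 = (0 - 3*(8 - 15))**2 = (0 - 3*(-7))**2 = (0 + 21)**2 = 21**2 = 441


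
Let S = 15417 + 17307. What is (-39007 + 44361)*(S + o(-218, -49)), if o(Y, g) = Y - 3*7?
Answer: 173924690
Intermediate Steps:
o(Y, g) = -21 + Y (o(Y, g) = Y - 21 = -21 + Y)
S = 32724
(-39007 + 44361)*(S + o(-218, -49)) = (-39007 + 44361)*(32724 + (-21 - 218)) = 5354*(32724 - 239) = 5354*32485 = 173924690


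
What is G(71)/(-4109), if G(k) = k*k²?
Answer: -357911/4109 ≈ -87.104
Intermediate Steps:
G(k) = k³
G(71)/(-4109) = 71³/(-4109) = 357911*(-1/4109) = -357911/4109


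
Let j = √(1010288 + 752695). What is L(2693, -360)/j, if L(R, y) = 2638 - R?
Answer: -55*√195887/587661 ≈ -0.041423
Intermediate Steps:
j = 3*√195887 (j = √1762983 = 3*√195887 ≈ 1327.8)
L(2693, -360)/j = (2638 - 1*2693)/((3*√195887)) = (2638 - 2693)*(√195887/587661) = -55*√195887/587661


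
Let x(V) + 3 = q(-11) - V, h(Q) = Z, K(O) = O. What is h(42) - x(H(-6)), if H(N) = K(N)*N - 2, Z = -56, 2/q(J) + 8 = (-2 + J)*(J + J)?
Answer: -2642/139 ≈ -19.007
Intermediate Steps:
q(J) = 2/(-8 + 2*J*(-2 + J)) (q(J) = 2/(-8 + (-2 + J)*(J + J)) = 2/(-8 + (-2 + J)*(2*J)) = 2/(-8 + 2*J*(-2 + J)))
h(Q) = -56
H(N) = -2 + N² (H(N) = N*N - 2 = N² - 2 = -2 + N²)
x(V) = -416/139 - V (x(V) = -3 + (1/(-4 + (-11)² - 2*(-11)) - V) = -3 + (1/(-4 + 121 + 22) - V) = -3 + (1/139 - V) = -416/139 - V)
h(42) - x(H(-6)) = -56 - (-416/139 - (-2 + (-6)²)) = -56 - (-416/139 - (-2 + 36)) = -56 - (-416/139 - 1*34) = -56 - (-416/139 - 34) = -56 - 1*(-5142/139) = -56 + 5142/139 = -2642/139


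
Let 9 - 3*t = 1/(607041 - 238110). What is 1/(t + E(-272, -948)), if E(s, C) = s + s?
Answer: -1106793/598775014 ≈ -0.0018484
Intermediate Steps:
E(s, C) = 2*s
t = 3320378/1106793 (t = 3 - 1/(3*(607041 - 238110)) = 3 - 1/3/368931 = 3 - 1/3*1/368931 = 3 - 1/1106793 = 3320378/1106793 ≈ 3.0000)
1/(t + E(-272, -948)) = 1/(3320378/1106793 + 2*(-272)) = 1/(3320378/1106793 - 544) = 1/(-598775014/1106793) = -1106793/598775014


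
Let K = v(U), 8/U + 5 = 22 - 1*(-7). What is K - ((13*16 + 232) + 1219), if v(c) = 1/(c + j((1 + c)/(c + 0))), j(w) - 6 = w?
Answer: -51426/31 ≈ -1658.9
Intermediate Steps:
j(w) = 6 + w
U = ⅓ (U = 8/(-5 + (22 - 1*(-7))) = 8/(-5 + (22 + 7)) = 8/(-5 + 29) = 8/24 = 8*(1/24) = ⅓ ≈ 0.33333)
v(c) = 1/(6 + c + (1 + c)/c) (v(c) = 1/(c + (6 + (1 + c)/(c + 0))) = 1/(c + (6 + (1 + c)/c)) = 1/(6 + c + (1 + c)/c))
K = 3/31 (K = 1/(3*(1 + (⅓)² + 7*(⅓))) = 1/(3*(1 + ⅑ + 7/3)) = 1/(3*(31/9)) = (⅓)*(9/31) = 3/31 ≈ 0.096774)
K - ((13*16 + 232) + 1219) = 3/31 - ((13*16 + 232) + 1219) = 3/31 - ((208 + 232) + 1219) = 3/31 - (440 + 1219) = 3/31 - 1*1659 = 3/31 - 1659 = -51426/31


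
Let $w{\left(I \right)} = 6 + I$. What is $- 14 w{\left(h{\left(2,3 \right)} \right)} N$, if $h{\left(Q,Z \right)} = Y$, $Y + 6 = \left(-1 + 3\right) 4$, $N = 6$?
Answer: $-672$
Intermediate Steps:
$Y = 2$ ($Y = -6 + \left(-1 + 3\right) 4 = -6 + 2 \cdot 4 = -6 + 8 = 2$)
$h{\left(Q,Z \right)} = 2$
$- 14 w{\left(h{\left(2,3 \right)} \right)} N = - 14 \left(6 + 2\right) 6 = \left(-14\right) 8 \cdot 6 = \left(-112\right) 6 = -672$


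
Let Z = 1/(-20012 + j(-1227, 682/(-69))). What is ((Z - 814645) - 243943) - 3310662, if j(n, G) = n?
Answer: -92798500751/21239 ≈ -4.3692e+6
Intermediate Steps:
Z = -1/21239 (Z = 1/(-20012 - 1227) = 1/(-21239) = -1/21239 ≈ -4.7083e-5)
((Z - 814645) - 243943) - 3310662 = ((-1/21239 - 814645) - 243943) - 3310662 = (-17302245156/21239 - 243943) - 3310662 = -22483350533/21239 - 3310662 = -92798500751/21239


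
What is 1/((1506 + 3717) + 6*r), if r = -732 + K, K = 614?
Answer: 1/4515 ≈ 0.00022148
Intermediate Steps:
r = -118 (r = -732 + 614 = -118)
1/((1506 + 3717) + 6*r) = 1/((1506 + 3717) + 6*(-118)) = 1/(5223 - 708) = 1/4515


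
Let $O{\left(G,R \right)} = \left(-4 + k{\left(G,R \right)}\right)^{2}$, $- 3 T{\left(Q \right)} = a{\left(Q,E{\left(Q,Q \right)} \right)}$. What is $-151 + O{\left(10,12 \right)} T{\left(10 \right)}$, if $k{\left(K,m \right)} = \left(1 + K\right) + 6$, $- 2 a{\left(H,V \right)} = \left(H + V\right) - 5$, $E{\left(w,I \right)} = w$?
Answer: $\frac{543}{2} \approx 271.5$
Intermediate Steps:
$a{\left(H,V \right)} = \frac{5}{2} - \frac{H}{2} - \frac{V}{2}$ ($a{\left(H,V \right)} = - \frac{\left(H + V\right) - 5}{2} = - \frac{-5 + H + V}{2} = \frac{5}{2} - \frac{H}{2} - \frac{V}{2}$)
$k{\left(K,m \right)} = 7 + K$
$T{\left(Q \right)} = - \frac{5}{6} + \frac{Q}{3}$ ($T{\left(Q \right)} = - \frac{\frac{5}{2} - \frac{Q}{2} - \frac{Q}{2}}{3} = - \frac{\frac{5}{2} - Q}{3} = - \frac{5}{6} + \frac{Q}{3}$)
$O{\left(G,R \right)} = \left(3 + G\right)^{2}$ ($O{\left(G,R \right)} = \left(-4 + \left(7 + G\right)\right)^{2} = \left(3 + G\right)^{2}$)
$-151 + O{\left(10,12 \right)} T{\left(10 \right)} = -151 + \left(3 + 10\right)^{2} \left(- \frac{5}{6} + \frac{1}{3} \cdot 10\right) = -151 + 13^{2} \left(- \frac{5}{6} + \frac{10}{3}\right) = -151 + 169 \cdot \frac{5}{2} = -151 + \frac{845}{2} = \frac{543}{2}$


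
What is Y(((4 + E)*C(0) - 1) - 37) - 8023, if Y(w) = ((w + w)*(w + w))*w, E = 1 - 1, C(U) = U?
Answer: -227511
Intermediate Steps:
E = 0
Y(w) = 4*w**3 (Y(w) = ((2*w)*(2*w))*w = (4*w**2)*w = 4*w**3)
Y(((4 + E)*C(0) - 1) - 37) - 8023 = 4*(((4 + 0)*0 - 1) - 37)**3 - 8023 = 4*((4*0 - 1) - 37)**3 - 8023 = 4*((0 - 1) - 37)**3 - 8023 = 4*(-1 - 37)**3 - 8023 = 4*(-38)**3 - 8023 = 4*(-54872) - 8023 = -219488 - 8023 = -227511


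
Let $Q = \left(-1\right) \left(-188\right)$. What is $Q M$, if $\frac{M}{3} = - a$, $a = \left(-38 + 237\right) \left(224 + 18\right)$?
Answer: $-27161112$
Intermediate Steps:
$a = 48158$ ($a = 199 \cdot 242 = 48158$)
$Q = 188$
$M = -144474$ ($M = 3 \left(\left(-1\right) 48158\right) = 3 \left(-48158\right) = -144474$)
$Q M = 188 \left(-144474\right) = -27161112$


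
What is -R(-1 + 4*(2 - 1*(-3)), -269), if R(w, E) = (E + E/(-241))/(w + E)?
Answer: -6456/6025 ≈ -1.0715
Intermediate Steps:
R(w, E) = 240*E/(241*(E + w)) (R(w, E) = (E + E*(-1/241))/(E + w) = (E - E/241)/(E + w) = (240*E/241)/(E + w) = 240*E/(241*(E + w)))
-R(-1 + 4*(2 - 1*(-3)), -269) = -240*(-269)/(241*(-269 + (-1 + 4*(2 - 1*(-3))))) = -240*(-269)/(241*(-269 + (-1 + 4*(2 + 3)))) = -240*(-269)/(241*(-269 + (-1 + 4*5))) = -240*(-269)/(241*(-269 + (-1 + 20))) = -240*(-269)/(241*(-269 + 19)) = -240*(-269)/(241*(-250)) = -240*(-269)*(-1)/(241*250) = -1*6456/6025 = -6456/6025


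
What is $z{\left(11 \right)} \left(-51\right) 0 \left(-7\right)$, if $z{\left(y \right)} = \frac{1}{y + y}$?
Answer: $0$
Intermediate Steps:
$z{\left(y \right)} = \frac{1}{2 y}$
$z{\left(11 \right)} \left(-51\right) 0 \left(-7\right) = \frac{1}{2 \cdot 11} \left(-51\right) 0 \left(-7\right) = \frac{1}{2} \cdot \frac{1}{11} \left(-51\right) 0 = \frac{1}{22} \left(-51\right) 0 = \left(- \frac{51}{22}\right) 0 = 0$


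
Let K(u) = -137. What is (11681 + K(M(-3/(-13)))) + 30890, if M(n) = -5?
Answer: 42434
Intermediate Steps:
(11681 + K(M(-3/(-13)))) + 30890 = (11681 - 137) + 30890 = 11544 + 30890 = 42434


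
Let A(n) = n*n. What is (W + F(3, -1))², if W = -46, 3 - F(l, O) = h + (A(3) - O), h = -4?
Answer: 2401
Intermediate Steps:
A(n) = n²
F(l, O) = -2 + O (F(l, O) = 3 - (-4 + (3² - O)) = 3 - (-4 + (9 - O)) = 3 - (5 - O) = 3 + (-5 + O) = -2 + O)
(W + F(3, -1))² = (-46 + (-2 - 1))² = (-46 - 3)² = (-49)² = 2401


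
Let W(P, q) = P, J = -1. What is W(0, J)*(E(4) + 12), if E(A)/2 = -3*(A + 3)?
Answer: 0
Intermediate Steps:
E(A) = -18 - 6*A (E(A) = 2*(-3*(A + 3)) = 2*(-3*(3 + A)) = 2*(-9 - 3*A) = -18 - 6*A)
W(0, J)*(E(4) + 12) = 0*((-18 - 6*4) + 12) = 0*((-18 - 24) + 12) = 0*(-42 + 12) = 0*(-30) = 0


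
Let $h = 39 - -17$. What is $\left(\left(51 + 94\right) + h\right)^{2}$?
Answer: $40401$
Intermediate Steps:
$h = 56$ ($h = 39 + 17 = 56$)
$\left(\left(51 + 94\right) + h\right)^{2} = \left(\left(51 + 94\right) + 56\right)^{2} = \left(145 + 56\right)^{2} = 201^{2} = 40401$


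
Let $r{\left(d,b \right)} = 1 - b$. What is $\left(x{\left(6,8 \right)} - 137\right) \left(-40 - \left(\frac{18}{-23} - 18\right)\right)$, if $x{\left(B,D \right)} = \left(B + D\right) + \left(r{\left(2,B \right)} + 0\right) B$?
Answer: $\frac{74664}{23} \approx 3246.3$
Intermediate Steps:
$x{\left(B,D \right)} = B + D + B \left(1 - B\right)$ ($x{\left(B,D \right)} = \left(B + D\right) + \left(\left(1 - B\right) + 0\right) B = \left(B + D\right) + \left(1 - B\right) B = \left(B + D\right) + B \left(1 - B\right) = B + D + B \left(1 - B\right)$)
$\left(x{\left(6,8 \right)} - 137\right) \left(-40 - \left(\frac{18}{-23} - 18\right)\right) = \left(\left(6 + 8 - 6 \left(-1 + 6\right)\right) - 137\right) \left(-40 - \left(\frac{18}{-23} - 18\right)\right) = \left(\left(6 + 8 - 6 \cdot 5\right) - 137\right) \left(-40 - \left(18 \left(- \frac{1}{23}\right) - 18\right)\right) = \left(\left(6 + 8 - 30\right) - 137\right) \left(-40 - \left(- \frac{18}{23} - 18\right)\right) = \left(-16 - 137\right) \left(-40 - - \frac{432}{23}\right) = - 153 \left(-40 + \frac{432}{23}\right) = \left(-153\right) \left(- \frac{488}{23}\right) = \frac{74664}{23}$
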